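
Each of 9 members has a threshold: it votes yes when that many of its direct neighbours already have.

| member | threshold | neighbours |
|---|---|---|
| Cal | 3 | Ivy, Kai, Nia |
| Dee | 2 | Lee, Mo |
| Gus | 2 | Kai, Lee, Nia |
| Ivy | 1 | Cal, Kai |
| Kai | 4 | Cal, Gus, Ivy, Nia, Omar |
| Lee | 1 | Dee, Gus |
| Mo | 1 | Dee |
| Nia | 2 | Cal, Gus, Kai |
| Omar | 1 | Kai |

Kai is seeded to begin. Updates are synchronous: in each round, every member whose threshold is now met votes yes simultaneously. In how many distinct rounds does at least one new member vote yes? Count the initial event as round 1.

Round 1 — Kai votes yes (initial).
Round 2 — checking thresholds:
  Cal: 1 of 3 neighbours < 3, not yet.
  Gus: 1 of 3 neighbours < 2, not yet.
  Ivy: 1 of 2 neighbours ≥ 1, votes yes.
  Nia: 1 of 3 neighbours < 2, not yet.
  Omar: 1 of 1 neighbours ≥ 1, votes yes.
Round 3 — no new yes votes; cascade stops.

2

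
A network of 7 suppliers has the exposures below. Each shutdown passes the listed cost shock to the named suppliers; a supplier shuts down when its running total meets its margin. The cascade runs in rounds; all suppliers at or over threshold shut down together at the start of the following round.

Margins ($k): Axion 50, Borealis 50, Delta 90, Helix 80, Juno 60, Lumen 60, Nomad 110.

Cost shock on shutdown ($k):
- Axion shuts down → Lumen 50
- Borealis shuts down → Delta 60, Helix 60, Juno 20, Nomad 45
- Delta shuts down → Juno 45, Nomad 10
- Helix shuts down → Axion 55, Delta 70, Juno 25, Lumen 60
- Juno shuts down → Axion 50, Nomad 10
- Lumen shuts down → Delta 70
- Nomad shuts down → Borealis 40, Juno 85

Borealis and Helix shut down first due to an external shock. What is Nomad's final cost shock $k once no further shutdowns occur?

65

Round 1 — Borealis, Helix shut down (initial).
  Axion: +55 → 55 ≥ 50
  Delta: +60+70 → 130 ≥ 90
  Juno: +20+25 → 45 < 60
  Lumen: +60 → 60 ≥ 60
  Nomad: +45 → 45 < 110
Round 2 — Axion, Delta, Lumen shut down.
  Juno: +45 → 90 ≥ 60
  Nomad: +10 → 55 < 110
Round 3 — Juno shuts down.
  Nomad: +10 → 65 < 110
No further shutdowns.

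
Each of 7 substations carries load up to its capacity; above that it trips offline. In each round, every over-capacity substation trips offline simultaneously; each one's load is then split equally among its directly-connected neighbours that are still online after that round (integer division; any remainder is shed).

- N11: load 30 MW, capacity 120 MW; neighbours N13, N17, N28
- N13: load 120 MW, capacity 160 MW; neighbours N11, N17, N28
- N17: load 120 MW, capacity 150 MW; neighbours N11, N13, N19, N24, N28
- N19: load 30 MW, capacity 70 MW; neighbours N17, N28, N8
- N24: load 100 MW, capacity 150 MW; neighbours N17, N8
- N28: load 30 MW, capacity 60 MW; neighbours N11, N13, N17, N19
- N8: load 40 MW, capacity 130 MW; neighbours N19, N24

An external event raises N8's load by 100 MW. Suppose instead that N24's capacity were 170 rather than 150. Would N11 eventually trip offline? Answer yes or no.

yes

With N24's capacity at 170:
Round 1 — N8 at 140 > 130. N8 trips offline.
  N8 sheds 140 MW to N19, N24: 70 each.
    N19: 30+70 = 100 > 70
    N24: 100+70 = 170 ≤ 170
Round 2 — N19 trips offline.
  N19 sheds 100 MW to N17, N28: 50 each.
    N17: 120+50 = 170 > 150
    N28: 30+50 = 80 > 60
Round 3 — N17, N28 trip offline.
  N17 sheds 170 MW to N11, N13, N24: 56 each (2 lost).
    N11: 30+56 = 86 ≤ 120
    N13: 120+56 = 176 > 160
    N24: 170+56 = 226 > 170
  N28 sheds 80 MW to N11, N13: 40 each.
    N11: 86+40 = 126 > 120
    N13: 176+40 = 216 > 160
Round 4 — N11, N13, N24 trip offline.
  N11 sheds 126 MW: no online neighbours, lost.
  N13 sheds 216 MW: no online neighbours, lost.
  N24 sheds 226 MW: no online neighbours, lost.
No further trips.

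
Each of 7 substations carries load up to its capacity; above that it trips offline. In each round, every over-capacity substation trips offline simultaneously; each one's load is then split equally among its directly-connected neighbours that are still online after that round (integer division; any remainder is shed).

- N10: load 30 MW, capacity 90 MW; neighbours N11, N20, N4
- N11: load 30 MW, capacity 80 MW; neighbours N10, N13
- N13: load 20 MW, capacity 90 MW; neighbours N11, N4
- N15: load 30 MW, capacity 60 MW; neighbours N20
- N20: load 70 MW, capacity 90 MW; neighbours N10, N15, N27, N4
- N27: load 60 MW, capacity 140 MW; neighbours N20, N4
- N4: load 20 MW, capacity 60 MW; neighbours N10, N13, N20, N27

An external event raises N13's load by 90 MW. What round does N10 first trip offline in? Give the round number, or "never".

Round 1 — N13 at 110 > 90. N13 trips offline.
  N13 sheds 110 MW to N11, N4: 55 each.
    N11: 30+55 = 85 > 80
    N4: 20+55 = 75 > 60
Round 2 — N11, N4 trip offline.
  N11 sheds 85 MW to N10: 85 each.
    N10: 30+85 = 115 > 90
  N4 sheds 75 MW to N10, N20, N27: 25 each.
    N10: 115+25 = 140 > 90
    N20: 70+25 = 95 > 90
    N27: 60+25 = 85 ≤ 140
Round 3 — N10, N20 trip offline.
  N10 sheds 140 MW: no online neighbours, lost.
  N20 sheds 95 MW to N15, N27: 47 each (1 lost).
    N15: 30+47 = 77 > 60
    N27: 85+47 = 132 ≤ 140
Round 4 — N15 trips offline.
  N15 sheds 77 MW: no online neighbours, lost.
No further trips.

3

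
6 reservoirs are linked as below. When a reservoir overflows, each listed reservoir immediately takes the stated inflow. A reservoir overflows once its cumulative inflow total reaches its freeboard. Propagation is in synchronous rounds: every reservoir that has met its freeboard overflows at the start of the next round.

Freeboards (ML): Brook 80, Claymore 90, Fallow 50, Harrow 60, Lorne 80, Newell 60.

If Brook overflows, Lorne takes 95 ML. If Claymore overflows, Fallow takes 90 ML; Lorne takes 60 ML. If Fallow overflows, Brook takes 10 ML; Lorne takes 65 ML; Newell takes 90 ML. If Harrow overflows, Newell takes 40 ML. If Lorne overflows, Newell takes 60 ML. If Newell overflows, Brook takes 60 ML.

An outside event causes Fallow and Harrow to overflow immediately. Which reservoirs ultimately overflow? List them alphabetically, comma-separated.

Fallow, Harrow, Newell

Round 1 — Fallow, Harrow overflow (initial).
  Brook: +10 → 10 < 80
  Lorne: +65 → 65 < 80
  Newell: +90+40 → 130 ≥ 60
Round 2 — Newell overflows.
  Brook: +60 → 70 < 80
No further overflows.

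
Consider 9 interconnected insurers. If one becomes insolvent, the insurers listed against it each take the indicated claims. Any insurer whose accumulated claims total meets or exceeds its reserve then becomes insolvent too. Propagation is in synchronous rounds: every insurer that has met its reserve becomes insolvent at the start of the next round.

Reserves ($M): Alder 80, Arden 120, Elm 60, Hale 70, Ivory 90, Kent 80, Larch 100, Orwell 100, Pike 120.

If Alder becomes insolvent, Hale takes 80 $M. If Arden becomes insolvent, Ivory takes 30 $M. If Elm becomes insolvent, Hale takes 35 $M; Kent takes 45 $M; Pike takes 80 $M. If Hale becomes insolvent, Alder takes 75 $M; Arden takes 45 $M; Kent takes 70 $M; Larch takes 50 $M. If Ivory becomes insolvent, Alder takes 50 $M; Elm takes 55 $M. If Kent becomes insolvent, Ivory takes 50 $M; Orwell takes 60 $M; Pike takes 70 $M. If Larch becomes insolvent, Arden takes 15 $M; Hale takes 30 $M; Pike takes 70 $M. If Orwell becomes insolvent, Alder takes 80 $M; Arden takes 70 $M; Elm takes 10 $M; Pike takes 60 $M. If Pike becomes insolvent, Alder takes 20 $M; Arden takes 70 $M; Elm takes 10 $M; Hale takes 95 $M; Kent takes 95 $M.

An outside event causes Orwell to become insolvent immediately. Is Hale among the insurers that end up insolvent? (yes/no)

Round 1 — Orwell becomes insolvent (initial).
  Alder: +80 → 80 ≥ 80
  Arden: +70 → 70 < 120
  Elm: +10 → 10 < 60
  Pike: +60 → 60 < 120
Round 2 — Alder becomes insolvent.
  Hale: +80 → 80 ≥ 70
Round 3 — Hale becomes insolvent.
  Arden: +45 → 115 < 120
  Kent: +70 → 70 < 80
  Larch: +50 → 50 < 100
No further insolvencies.

yes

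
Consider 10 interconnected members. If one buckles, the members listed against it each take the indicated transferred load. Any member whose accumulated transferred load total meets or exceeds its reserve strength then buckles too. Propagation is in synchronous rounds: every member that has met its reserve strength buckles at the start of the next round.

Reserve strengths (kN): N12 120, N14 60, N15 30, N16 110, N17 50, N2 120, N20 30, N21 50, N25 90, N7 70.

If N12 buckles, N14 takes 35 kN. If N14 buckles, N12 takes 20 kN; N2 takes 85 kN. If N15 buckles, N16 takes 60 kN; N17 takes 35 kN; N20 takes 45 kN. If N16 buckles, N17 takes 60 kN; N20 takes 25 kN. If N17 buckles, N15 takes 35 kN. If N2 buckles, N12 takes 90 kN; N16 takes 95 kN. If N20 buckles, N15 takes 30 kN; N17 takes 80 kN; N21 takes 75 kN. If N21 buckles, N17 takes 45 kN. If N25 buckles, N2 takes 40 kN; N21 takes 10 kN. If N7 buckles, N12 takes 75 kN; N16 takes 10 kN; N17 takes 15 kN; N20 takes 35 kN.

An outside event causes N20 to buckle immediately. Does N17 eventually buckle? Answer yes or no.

Round 1 — N20 buckles (initial).
  N15: +30 → 30 ≥ 30
  N17: +80 → 80 ≥ 50
  N21: +75 → 75 ≥ 50
Round 2 — N15, N17, N21 buckle.
  N16: +60 → 60 < 110
No further bucklings.

yes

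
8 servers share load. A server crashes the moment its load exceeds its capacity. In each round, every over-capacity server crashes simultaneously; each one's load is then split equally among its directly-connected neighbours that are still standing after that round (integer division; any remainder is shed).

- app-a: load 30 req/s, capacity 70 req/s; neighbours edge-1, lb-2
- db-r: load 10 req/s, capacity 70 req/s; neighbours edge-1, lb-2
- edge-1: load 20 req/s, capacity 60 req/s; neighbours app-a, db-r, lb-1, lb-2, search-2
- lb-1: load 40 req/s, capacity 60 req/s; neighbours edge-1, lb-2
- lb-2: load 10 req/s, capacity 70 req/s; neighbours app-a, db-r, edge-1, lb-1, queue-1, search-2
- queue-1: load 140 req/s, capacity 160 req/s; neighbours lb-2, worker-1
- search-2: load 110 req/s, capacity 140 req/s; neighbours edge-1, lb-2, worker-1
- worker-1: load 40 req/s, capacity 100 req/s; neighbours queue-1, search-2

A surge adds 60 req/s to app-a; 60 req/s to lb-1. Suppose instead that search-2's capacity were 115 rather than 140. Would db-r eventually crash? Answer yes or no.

yes

With search-2's capacity at 115:
Round 1 — app-a at 90 > 70; lb-1 at 100 > 60. app-a, lb-1 crash.
  app-a sheds 90 req/s to edge-1, lb-2: 45 each.
    edge-1: 20+45 = 65 > 60
    lb-2: 10+45 = 55 ≤ 70
  lb-1 sheds 100 req/s to edge-1, lb-2: 50 each.
    edge-1: 65+50 = 115 > 60
    lb-2: 55+50 = 105 > 70
Round 2 — edge-1, lb-2 crash.
  edge-1 sheds 115 req/s to db-r, search-2: 57 each (1 lost).
    db-r: 10+57 = 67 ≤ 70
    search-2: 110+57 = 167 > 115
  lb-2 sheds 105 req/s to db-r, queue-1, search-2: 35 each.
    db-r: 67+35 = 102 > 70
    queue-1: 140+35 = 175 > 160
    search-2: 167+35 = 202 > 115
Round 3 — db-r, queue-1, search-2 crash.
  db-r sheds 102 req/s: no online neighbours, lost.
  queue-1 sheds 175 req/s to worker-1: 175 each.
    worker-1: 40+175 = 215 > 100
  search-2 sheds 202 req/s to worker-1: 202 each.
    worker-1: 215+202 = 417 > 100
Round 4 — worker-1 crashes.
  worker-1 sheds 417 req/s: no online neighbours, lost.
No further crashes.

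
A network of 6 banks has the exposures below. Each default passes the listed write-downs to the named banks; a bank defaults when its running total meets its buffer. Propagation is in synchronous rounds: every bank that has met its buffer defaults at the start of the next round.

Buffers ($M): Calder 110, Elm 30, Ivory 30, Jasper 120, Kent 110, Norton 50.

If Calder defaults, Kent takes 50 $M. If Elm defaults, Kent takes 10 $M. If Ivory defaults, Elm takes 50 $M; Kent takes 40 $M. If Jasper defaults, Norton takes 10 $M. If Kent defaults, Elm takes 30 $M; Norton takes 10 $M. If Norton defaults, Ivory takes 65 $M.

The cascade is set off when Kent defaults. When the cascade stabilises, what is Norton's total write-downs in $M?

Round 1 — Kent defaults (initial).
  Elm: +30 → 30 ≥ 30
  Norton: +10 → 10 < 50
Round 2 — Elm defaults.
No further defaults.

10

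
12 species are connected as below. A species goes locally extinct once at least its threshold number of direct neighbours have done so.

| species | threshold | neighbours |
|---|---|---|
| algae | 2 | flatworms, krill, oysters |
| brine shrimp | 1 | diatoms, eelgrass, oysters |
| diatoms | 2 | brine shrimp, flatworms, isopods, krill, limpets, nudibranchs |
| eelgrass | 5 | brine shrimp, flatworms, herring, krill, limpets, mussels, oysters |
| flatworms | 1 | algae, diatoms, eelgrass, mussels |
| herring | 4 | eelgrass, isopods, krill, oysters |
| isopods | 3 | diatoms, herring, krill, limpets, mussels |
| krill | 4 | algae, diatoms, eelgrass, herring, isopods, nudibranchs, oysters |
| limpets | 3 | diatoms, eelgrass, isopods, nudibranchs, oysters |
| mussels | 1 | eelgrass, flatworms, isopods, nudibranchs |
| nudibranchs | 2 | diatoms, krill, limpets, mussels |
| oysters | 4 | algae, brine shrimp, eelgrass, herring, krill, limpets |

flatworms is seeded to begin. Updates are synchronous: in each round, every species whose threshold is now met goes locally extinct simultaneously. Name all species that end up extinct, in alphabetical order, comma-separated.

Round 1 — flatworms goes locally extinct (initial).
Round 2 — checking thresholds:
  algae: 1 of 3 neighbours < 2, holds.
  diatoms: 1 of 6 neighbours < 2, holds.
  eelgrass: 1 of 7 neighbours < 5, holds.
  mussels: 1 of 4 neighbours ≥ 1, goes locally extinct.
Round 3 — no new extinctions; cascade stops.

flatworms, mussels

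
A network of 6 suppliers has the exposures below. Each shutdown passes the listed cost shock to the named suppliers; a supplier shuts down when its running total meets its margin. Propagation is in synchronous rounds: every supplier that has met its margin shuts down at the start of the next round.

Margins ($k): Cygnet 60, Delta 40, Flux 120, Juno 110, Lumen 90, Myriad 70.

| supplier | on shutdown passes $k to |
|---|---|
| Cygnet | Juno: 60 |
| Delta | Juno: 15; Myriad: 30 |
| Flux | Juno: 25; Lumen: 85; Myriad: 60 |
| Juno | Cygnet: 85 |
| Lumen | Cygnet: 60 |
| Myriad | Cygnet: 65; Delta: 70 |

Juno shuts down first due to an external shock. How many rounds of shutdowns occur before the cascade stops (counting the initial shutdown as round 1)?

Round 1 — Juno shuts down (initial).
  Cygnet: +85 → 85 ≥ 60
Round 2 — Cygnet shuts down.
No further shutdowns.

2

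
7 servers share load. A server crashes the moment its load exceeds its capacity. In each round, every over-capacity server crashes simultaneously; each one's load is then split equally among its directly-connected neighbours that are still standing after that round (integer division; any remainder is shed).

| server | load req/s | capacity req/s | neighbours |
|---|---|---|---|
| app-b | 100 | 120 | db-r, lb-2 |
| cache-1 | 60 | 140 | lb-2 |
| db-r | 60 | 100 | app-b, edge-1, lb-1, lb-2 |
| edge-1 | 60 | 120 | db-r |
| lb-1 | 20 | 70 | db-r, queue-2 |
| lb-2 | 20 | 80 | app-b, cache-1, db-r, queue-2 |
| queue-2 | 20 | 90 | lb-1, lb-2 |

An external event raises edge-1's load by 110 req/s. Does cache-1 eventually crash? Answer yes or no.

Round 1 — edge-1 at 170 > 120. edge-1 crashes.
  edge-1 sheds 170 req/s to db-r: 170 each.
    db-r: 60+170 = 230 > 100
Round 2 — db-r crashes.
  db-r sheds 230 req/s to app-b, lb-1, lb-2: 76 each (2 lost).
    app-b: 100+76 = 176 > 120
    lb-1: 20+76 = 96 > 70
    lb-2: 20+76 = 96 > 80
Round 3 — app-b, lb-1, lb-2 crash.
  app-b sheds 176 req/s: no online neighbours, lost.
  lb-1 sheds 96 req/s to queue-2: 96 each.
    queue-2: 20+96 = 116 > 90
  lb-2 sheds 96 req/s to cache-1, queue-2: 48 each.
    cache-1: 60+48 = 108 ≤ 140
    queue-2: 116+48 = 164 > 90
Round 4 — queue-2 crashes.
  queue-2 sheds 164 req/s: no online neighbours, lost.
No further crashes.

no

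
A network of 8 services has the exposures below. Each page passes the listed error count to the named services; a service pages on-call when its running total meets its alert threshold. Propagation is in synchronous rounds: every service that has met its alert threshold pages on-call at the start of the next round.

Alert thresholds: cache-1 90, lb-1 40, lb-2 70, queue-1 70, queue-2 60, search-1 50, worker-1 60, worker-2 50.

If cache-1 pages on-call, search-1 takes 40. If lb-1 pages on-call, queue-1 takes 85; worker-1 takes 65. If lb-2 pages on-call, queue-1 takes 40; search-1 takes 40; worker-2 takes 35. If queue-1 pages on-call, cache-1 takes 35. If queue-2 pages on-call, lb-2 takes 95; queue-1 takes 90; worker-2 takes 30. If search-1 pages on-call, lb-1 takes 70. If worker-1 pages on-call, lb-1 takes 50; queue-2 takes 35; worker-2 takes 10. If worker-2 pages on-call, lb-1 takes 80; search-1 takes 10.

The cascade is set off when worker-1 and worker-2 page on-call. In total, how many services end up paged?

Round 1 — worker-1, worker-2 page on-call (initial).
  lb-1: +50+80 → 130 ≥ 40
  queue-2: +35 → 35 < 60
  search-1: +10 → 10 < 50
Round 2 — lb-1 pages on-call.
  queue-1: +85 → 85 ≥ 70
Round 3 — queue-1 pages on-call.
  cache-1: +35 → 35 < 90
No further pages.

4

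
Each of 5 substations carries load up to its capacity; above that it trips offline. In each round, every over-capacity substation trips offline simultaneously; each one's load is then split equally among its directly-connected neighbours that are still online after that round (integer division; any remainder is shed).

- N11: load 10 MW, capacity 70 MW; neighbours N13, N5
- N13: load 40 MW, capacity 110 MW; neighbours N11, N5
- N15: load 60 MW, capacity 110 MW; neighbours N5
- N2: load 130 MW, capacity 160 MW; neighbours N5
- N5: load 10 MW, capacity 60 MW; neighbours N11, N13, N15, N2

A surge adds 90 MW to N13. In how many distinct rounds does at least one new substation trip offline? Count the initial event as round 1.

3

Round 1 — N13 at 130 > 110. N13 trips offline.
  N13 sheds 130 MW to N11, N5: 65 each.
    N11: 10+65 = 75 > 70
    N5: 10+65 = 75 > 60
Round 2 — N11, N5 trip offline.
  N11 sheds 75 MW: no online neighbours, lost.
  N5 sheds 75 MW to N15, N2: 37 each (1 lost).
    N15: 60+37 = 97 ≤ 110
    N2: 130+37 = 167 > 160
Round 3 — N2 trips offline.
  N2 sheds 167 MW: no online neighbours, lost.
No further trips.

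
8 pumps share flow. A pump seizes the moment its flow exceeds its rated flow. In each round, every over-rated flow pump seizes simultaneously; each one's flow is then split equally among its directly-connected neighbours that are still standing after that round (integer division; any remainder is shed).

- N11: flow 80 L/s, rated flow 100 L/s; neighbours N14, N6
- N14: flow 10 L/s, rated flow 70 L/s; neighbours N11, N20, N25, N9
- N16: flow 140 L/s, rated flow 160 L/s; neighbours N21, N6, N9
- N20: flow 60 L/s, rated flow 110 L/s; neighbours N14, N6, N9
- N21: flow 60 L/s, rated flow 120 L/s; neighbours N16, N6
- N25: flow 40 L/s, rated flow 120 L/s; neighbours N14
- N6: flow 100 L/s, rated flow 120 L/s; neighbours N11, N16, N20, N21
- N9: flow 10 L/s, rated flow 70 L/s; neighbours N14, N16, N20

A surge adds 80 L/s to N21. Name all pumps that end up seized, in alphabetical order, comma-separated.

N11, N14, N16, N20, N21, N25, N6, N9

Round 1 — N21 at 140 > 120. N21 seizes.
  N21 sheds 140 L/s to N16, N6: 70 each.
    N16: 140+70 = 210 > 160
    N6: 100+70 = 170 > 120
Round 2 — N16, N6 seize.
  N16 sheds 210 L/s to N9: 210 each.
    N9: 10+210 = 220 > 70
  N6 sheds 170 L/s to N11, N20: 85 each.
    N11: 80+85 = 165 > 100
    N20: 60+85 = 145 > 110
Round 3 — N11, N20, N9 seize.
  N11 sheds 165 L/s to N14: 165 each.
    N14: 10+165 = 175 > 70
  N20 sheds 145 L/s to N14: 145 each.
    N14: 175+145 = 320 > 70
  N9 sheds 220 L/s to N14: 220 each.
    N14: 320+220 = 540 > 70
Round 4 — N14 seizes.
  N14 sheds 540 L/s to N25: 540 each.
    N25: 40+540 = 580 > 120
Round 5 — N25 seizes.
  N25 sheds 580 L/s: no online neighbours, lost.
No further seizures.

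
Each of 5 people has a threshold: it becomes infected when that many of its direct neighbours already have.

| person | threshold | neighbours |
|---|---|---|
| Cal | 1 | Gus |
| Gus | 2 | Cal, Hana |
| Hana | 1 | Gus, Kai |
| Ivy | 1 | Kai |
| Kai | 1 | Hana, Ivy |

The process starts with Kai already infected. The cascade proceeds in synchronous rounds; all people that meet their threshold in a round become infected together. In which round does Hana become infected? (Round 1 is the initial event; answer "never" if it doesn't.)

2

Round 1 — Kai becomes infected (initial).
Round 2 — checking thresholds:
  Hana: 1 of 2 neighbours ≥ 1, becomes infected.
  Ivy: 1 of 1 neighbours ≥ 1, becomes infected.
Round 3 — no new infections; cascade stops.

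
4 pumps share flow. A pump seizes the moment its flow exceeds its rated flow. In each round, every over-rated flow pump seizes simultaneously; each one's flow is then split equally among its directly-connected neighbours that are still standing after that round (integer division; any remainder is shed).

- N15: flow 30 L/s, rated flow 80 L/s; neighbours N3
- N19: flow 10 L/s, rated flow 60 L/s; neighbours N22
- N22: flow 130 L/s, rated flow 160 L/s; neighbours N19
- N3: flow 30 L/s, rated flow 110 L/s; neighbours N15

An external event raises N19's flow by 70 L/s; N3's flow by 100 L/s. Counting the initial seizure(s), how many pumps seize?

Round 1 — N19 at 80 > 60; N3 at 130 > 110. N19, N3 seize.
  N19 sheds 80 L/s to N22: 80 each.
    N22: 130+80 = 210 > 160
  N3 sheds 130 L/s to N15: 130 each.
    N15: 30+130 = 160 > 80
Round 2 — N15, N22 seize.
  N15 sheds 160 L/s: no online neighbours, lost.
  N22 sheds 210 L/s: no online neighbours, lost.
No further seizures.

4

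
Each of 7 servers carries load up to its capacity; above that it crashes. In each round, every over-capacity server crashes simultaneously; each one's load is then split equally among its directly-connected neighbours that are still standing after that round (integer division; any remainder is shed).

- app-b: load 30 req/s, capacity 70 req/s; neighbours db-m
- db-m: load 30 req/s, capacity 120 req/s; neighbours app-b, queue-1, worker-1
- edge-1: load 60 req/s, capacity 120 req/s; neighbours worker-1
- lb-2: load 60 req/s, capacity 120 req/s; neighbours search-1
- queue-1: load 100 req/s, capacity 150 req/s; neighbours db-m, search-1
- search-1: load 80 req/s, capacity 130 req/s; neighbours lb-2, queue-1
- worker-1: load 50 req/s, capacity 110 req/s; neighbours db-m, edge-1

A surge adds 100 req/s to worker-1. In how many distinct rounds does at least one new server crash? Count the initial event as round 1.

Round 1 — worker-1 at 150 > 110. worker-1 crashes.
  worker-1 sheds 150 req/s to db-m, edge-1: 75 each.
    db-m: 30+75 = 105 ≤ 120
    edge-1: 60+75 = 135 > 120
Round 2 — edge-1 crashes.
  edge-1 sheds 135 req/s: no online neighbours, lost.
No further crashes.

2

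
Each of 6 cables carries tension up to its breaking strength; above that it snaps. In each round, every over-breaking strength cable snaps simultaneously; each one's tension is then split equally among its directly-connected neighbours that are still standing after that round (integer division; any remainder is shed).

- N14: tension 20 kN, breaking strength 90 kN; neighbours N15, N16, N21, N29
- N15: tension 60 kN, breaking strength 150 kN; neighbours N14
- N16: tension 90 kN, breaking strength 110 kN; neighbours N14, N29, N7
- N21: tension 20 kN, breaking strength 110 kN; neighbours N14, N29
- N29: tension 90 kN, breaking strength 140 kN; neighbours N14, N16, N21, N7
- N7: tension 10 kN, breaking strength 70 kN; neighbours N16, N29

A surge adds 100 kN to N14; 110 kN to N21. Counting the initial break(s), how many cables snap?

5

Round 1 — N14 at 120 > 90; N21 at 130 > 110. N14, N21 snap.
  N14 sheds 120 kN to N15, N16, N29: 40 each.
    N15: 60+40 = 100 ≤ 150
    N16: 90+40 = 130 > 110
    N29: 90+40 = 130 ≤ 140
  N21 sheds 130 kN to N29: 130 each.
    N29: 130+130 = 260 > 140
Round 2 — N16, N29 snap.
  N16 sheds 130 kN to N7: 130 each.
    N7: 10+130 = 140 > 70
  N29 sheds 260 kN to N7: 260 each.
    N7: 140+260 = 400 > 70
Round 3 — N7 snaps.
  N7 sheds 400 kN: no online neighbours, lost.
No further breaks.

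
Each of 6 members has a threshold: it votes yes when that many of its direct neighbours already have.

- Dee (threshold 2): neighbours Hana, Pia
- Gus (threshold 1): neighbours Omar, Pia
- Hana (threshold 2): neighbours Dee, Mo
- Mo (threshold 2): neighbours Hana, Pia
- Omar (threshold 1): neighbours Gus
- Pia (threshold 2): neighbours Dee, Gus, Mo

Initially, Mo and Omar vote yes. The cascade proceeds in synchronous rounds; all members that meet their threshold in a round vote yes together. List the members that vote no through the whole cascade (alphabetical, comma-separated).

Round 1 — Mo, Omar vote yes (initial).
Round 2 — checking thresholds:
  Gus: 1 of 2 neighbours ≥ 1, votes yes.
  Hana: 1 of 2 neighbours < 2, below threshold.
  Pia: 1 of 3 neighbours < 2, below threshold.
Round 3 — checking thresholds:
  Hana: 1 of 2 neighbours < 2, below threshold.
  Pia: 2 of 3 neighbours ≥ 2, votes yes.
Round 4 — no new yes votes; cascade stops.

Dee, Hana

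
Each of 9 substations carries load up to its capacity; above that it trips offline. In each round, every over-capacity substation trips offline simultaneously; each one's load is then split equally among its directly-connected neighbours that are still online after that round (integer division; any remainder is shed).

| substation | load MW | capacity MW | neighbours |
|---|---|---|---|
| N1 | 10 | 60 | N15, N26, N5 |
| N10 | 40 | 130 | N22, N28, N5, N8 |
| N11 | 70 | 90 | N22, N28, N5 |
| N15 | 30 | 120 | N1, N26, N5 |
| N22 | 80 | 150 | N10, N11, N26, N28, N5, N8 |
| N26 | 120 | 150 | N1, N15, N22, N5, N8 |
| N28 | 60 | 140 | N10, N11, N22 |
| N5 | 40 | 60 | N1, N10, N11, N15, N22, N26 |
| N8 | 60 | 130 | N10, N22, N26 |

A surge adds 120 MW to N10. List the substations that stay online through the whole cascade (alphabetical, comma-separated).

Round 1 — N10 at 160 > 130. N10 trips offline.
  N10 sheds 160 MW to N22, N28, N5, N8: 40 each.
    N22: 80+40 = 120 ≤ 150
    N28: 60+40 = 100 ≤ 140
    N5: 40+40 = 80 > 60
    N8: 60+40 = 100 ≤ 130
Round 2 — N5 trips offline.
  N5 sheds 80 MW to N1, N11, N15, N22, N26: 16 each.
    N1: 10+16 = 26 ≤ 60
    N11: 70+16 = 86 ≤ 90
    N15: 30+16 = 46 ≤ 120
    N22: 120+16 = 136 ≤ 150
    N26: 120+16 = 136 ≤ 150
No further trips.

N1, N11, N15, N22, N26, N28, N8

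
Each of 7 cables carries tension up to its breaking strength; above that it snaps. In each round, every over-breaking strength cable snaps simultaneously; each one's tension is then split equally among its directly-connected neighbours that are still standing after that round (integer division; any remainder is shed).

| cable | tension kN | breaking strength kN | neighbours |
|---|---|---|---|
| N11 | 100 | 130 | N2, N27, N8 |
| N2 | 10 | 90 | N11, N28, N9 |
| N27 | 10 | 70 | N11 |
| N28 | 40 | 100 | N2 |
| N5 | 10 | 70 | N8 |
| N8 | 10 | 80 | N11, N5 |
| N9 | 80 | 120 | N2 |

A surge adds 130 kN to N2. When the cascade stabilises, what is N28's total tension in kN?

Round 1 — N2 at 140 > 90. N2 snaps.
  N2 sheds 140 kN to N11, N28, N9: 46 each (2 lost).
    N11: 100+46 = 146 > 130
    N28: 40+46 = 86 ≤ 100
    N9: 80+46 = 126 > 120
Round 2 — N11, N9 snap.
  N11 sheds 146 kN to N27, N8: 73 each.
    N27: 10+73 = 83 > 70
    N8: 10+73 = 83 > 80
  N9 sheds 126 kN: no online neighbours, lost.
Round 3 — N27, N8 snap.
  N27 sheds 83 kN: no online neighbours, lost.
  N8 sheds 83 kN to N5: 83 each.
    N5: 10+83 = 93 > 70
Round 4 — N5 snaps.
  N5 sheds 93 kN: no online neighbours, lost.
No further breaks.

86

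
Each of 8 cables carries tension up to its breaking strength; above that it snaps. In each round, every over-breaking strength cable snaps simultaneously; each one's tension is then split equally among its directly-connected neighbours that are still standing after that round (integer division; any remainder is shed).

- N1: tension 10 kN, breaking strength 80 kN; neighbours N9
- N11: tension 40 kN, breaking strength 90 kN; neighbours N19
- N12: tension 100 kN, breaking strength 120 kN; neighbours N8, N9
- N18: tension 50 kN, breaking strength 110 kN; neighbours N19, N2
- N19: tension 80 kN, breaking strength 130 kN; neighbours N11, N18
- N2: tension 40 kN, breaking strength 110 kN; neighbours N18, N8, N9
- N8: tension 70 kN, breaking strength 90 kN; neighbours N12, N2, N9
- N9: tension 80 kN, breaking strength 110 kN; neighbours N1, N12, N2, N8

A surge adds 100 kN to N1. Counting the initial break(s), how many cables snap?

Round 1 — N1 at 110 > 80. N1 snaps.
  N1 sheds 110 kN to N9: 110 each.
    N9: 80+110 = 190 > 110
Round 2 — N9 snaps.
  N9 sheds 190 kN to N12, N2, N8: 63 each (1 lost).
    N12: 100+63 = 163 > 120
    N2: 40+63 = 103 ≤ 110
    N8: 70+63 = 133 > 90
Round 3 — N12, N8 snap.
  N12 sheds 163 kN: no online neighbours, lost.
  N8 sheds 133 kN to N2: 133 each.
    N2: 103+133 = 236 > 110
Round 4 — N2 snaps.
  N2 sheds 236 kN to N18: 236 each.
    N18: 50+236 = 286 > 110
Round 5 — N18 snaps.
  N18 sheds 286 kN to N19: 286 each.
    N19: 80+286 = 366 > 130
Round 6 — N19 snaps.
  N19 sheds 366 kN to N11: 366 each.
    N11: 40+366 = 406 > 90
Round 7 — N11 snaps.
  N11 sheds 406 kN: no online neighbours, lost.
No further breaks.

8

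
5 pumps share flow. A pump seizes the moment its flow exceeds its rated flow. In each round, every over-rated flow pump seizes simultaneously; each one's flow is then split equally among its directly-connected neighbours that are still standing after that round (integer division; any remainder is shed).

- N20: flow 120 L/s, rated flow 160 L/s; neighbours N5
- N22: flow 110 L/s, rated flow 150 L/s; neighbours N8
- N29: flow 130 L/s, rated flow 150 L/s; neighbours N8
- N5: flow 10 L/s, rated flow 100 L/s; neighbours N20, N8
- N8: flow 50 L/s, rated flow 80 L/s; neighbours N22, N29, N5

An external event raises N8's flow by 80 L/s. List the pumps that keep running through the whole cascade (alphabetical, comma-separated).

N20, N5

Round 1 — N8 at 130 > 80. N8 seizes.
  N8 sheds 130 L/s to N22, N29, N5: 43 each (1 lost).
    N22: 110+43 = 153 > 150
    N29: 130+43 = 173 > 150
    N5: 10+43 = 53 ≤ 100
Round 2 — N22, N29 seize.
  N22 sheds 153 L/s: no online neighbours, lost.
  N29 sheds 173 L/s: no online neighbours, lost.
No further seizures.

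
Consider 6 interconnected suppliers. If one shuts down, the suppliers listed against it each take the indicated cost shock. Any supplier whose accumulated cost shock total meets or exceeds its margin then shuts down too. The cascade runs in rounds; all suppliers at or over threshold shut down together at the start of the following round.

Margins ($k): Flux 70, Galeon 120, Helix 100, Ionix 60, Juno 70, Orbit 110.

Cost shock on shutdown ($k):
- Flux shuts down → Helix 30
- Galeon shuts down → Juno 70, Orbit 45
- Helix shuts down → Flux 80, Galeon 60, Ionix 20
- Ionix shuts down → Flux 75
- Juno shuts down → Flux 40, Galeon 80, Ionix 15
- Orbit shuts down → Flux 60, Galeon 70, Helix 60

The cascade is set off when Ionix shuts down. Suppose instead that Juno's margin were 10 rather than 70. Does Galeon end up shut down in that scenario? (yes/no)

no

With Juno's margin at 10:
Round 1 — Ionix shuts down (initial).
  Flux: +75 → 75 ≥ 70
Round 2 — Flux shuts down.
  Helix: +30 → 30 < 100
No further shutdowns.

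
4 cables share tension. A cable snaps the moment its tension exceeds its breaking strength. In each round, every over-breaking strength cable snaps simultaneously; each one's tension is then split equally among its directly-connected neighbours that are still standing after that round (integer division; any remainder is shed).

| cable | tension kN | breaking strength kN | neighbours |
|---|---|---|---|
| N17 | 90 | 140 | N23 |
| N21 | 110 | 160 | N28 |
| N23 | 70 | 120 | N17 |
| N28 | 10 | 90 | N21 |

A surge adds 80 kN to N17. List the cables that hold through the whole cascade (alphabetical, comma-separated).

N21, N28

Round 1 — N17 at 170 > 140. N17 snaps.
  N17 sheds 170 kN to N23: 170 each.
    N23: 70+170 = 240 > 120
Round 2 — N23 snaps.
  N23 sheds 240 kN: no online neighbours, lost.
No further breaks.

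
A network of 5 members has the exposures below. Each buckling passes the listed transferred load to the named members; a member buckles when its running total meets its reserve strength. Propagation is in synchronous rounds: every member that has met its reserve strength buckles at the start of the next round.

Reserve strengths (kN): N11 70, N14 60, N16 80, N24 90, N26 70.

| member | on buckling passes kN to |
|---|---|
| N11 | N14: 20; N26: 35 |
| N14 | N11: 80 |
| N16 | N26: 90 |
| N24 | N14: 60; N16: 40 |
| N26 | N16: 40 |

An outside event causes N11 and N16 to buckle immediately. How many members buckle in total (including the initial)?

Round 1 — N11, N16 buckle (initial).
  N14: +20 → 20 < 60
  N26: +35+90 → 125 ≥ 70
Round 2 — N26 buckles.
No further bucklings.

3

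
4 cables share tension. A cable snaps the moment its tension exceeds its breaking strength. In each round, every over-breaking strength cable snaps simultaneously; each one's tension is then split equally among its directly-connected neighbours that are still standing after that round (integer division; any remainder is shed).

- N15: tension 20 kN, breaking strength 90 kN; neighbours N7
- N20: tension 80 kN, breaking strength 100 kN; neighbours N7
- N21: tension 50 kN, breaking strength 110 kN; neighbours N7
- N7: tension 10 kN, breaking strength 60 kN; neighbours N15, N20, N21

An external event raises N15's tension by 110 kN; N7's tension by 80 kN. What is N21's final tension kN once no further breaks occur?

95

Round 1 — N15 at 130 > 90; N7 at 90 > 60. N15, N7 snap.
  N15 sheds 130 kN: no online neighbours, lost.
  N7 sheds 90 kN to N20, N21: 45 each.
    N20: 80+45 = 125 > 100
    N21: 50+45 = 95 ≤ 110
Round 2 — N20 snaps.
  N20 sheds 125 kN: no online neighbours, lost.
No further breaks.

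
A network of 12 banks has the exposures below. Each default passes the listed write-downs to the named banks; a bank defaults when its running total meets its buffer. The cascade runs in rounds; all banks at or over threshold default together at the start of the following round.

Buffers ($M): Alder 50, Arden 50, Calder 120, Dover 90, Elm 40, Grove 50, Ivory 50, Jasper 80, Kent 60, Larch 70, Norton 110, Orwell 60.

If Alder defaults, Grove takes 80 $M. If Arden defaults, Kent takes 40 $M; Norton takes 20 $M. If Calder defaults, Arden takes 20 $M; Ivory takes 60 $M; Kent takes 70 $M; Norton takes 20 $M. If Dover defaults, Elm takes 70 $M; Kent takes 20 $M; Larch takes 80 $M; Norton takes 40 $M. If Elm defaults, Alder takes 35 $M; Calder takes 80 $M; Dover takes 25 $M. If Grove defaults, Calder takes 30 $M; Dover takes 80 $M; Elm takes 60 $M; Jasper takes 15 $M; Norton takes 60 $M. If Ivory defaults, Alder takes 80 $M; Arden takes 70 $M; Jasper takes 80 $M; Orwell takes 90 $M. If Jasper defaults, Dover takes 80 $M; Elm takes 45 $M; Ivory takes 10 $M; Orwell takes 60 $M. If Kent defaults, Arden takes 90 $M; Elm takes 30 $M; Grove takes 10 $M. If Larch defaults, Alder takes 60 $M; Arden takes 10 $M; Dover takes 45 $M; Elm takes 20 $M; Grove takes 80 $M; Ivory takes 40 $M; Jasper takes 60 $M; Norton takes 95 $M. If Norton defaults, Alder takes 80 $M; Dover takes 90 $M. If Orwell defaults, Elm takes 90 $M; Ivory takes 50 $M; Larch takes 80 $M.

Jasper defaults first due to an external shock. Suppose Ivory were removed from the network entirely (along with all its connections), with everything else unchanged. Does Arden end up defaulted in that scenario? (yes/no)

no

With Ivory removed:
Round 1 — Jasper defaults (initial).
  Dover: +80 → 80 < 90
  Elm: +45 → 45 ≥ 40
  Orwell: +60 → 60 ≥ 60
Round 2 — Elm, Orwell default.
  Alder: +35 → 35 < 50
  Calder: +80 → 80 < 120
  Dover: +25 → 105 ≥ 90
  Larch: +80 → 80 ≥ 70
Round 3 — Dover, Larch default.
  Alder: +60 → 95 ≥ 50
  Arden: +10 → 10 < 50
  Grove: +80 → 80 ≥ 50
  Kent: +20 → 20 < 60
  Norton: +40+95 → 135 ≥ 110
Round 4 — Alder, Grove, Norton default.
  Calder: +30 → 110 < 120
No further defaults.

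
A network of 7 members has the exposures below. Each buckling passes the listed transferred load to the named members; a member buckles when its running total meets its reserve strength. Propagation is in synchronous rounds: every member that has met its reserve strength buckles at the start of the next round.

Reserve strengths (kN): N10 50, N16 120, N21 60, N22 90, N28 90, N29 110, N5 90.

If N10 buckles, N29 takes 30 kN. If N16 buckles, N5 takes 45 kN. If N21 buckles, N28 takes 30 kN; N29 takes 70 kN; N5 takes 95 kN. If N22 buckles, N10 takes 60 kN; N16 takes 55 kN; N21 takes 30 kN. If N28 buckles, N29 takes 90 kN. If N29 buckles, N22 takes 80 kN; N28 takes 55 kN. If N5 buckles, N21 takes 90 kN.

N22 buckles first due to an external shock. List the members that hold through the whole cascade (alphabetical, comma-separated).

Round 1 — N22 buckles (initial).
  N10: +60 → 60 ≥ 50
  N16: +55 → 55 < 120
  N21: +30 → 30 < 60
Round 2 — N10 buckles.
  N29: +30 → 30 < 110
No further bucklings.

N16, N21, N28, N29, N5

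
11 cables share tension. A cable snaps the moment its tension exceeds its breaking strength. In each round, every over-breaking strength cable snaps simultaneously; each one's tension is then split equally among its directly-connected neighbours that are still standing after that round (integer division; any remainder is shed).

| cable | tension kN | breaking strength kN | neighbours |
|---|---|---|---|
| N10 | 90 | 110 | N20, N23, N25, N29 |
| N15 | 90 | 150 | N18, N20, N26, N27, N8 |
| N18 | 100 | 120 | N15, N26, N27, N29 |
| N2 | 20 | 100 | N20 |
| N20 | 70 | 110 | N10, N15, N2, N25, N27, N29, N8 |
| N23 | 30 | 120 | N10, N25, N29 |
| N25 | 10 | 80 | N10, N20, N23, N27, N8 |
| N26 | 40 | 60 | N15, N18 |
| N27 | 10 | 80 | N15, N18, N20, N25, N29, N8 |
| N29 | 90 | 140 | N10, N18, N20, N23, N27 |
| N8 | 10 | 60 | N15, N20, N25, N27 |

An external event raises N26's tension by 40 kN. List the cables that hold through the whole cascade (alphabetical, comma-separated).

N2

Round 1 — N26 at 80 > 60. N26 snaps.
  N26 sheds 80 kN to N15, N18: 40 each.
    N15: 90+40 = 130 ≤ 150
    N18: 100+40 = 140 > 120
Round 2 — N18 snaps.
  N18 sheds 140 kN to N15, N27, N29: 46 each (2 lost).
    N15: 130+46 = 176 > 150
    N27: 10+46 = 56 ≤ 80
    N29: 90+46 = 136 ≤ 140
Round 3 — N15 snaps.
  N15 sheds 176 kN to N20, N27, N8: 58 each (2 lost).
    N20: 70+58 = 128 > 110
    N27: 56+58 = 114 > 80
    N8: 10+58 = 68 > 60
Round 4 — N20, N27, N8 snap.
  N20 sheds 128 kN to N10, N2, N25, N29: 32 each.
    N10: 90+32 = 122 > 110
    N2: 20+32 = 52 ≤ 100
    N25: 10+32 = 42 ≤ 80
    N29: 136+32 = 168 > 140
  N27 sheds 114 kN to N25, N29: 57 each.
    N25: 42+57 = 99 > 80
    N29: 168+57 = 225 > 140
  N8 sheds 68 kN to N25: 68 each.
    N25: 99+68 = 167 > 80
Round 5 — N10, N25, N29 snap.
  N10 sheds 122 kN to N23: 122 each.
    N23: 30+122 = 152 > 120
  N25 sheds 167 kN to N23: 167 each.
    N23: 152+167 = 319 > 120
  N29 sheds 225 kN to N23: 225 each.
    N23: 319+225 = 544 > 120
Round 6 — N23 snaps.
  N23 sheds 544 kN: no online neighbours, lost.
No further breaks.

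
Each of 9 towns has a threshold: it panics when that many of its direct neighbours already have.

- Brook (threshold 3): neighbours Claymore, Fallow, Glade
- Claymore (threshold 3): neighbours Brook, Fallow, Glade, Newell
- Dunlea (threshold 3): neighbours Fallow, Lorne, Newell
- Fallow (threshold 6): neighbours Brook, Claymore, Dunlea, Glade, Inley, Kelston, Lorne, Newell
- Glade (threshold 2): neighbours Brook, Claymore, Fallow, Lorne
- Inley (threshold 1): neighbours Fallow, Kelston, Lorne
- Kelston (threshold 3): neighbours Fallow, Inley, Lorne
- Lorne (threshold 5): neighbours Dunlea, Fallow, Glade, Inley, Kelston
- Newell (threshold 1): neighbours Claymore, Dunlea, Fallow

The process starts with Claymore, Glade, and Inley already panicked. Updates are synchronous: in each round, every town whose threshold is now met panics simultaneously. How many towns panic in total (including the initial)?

4

Round 1 — Claymore, Glade, Inley panic (initial).
Round 2 — checking thresholds:
  Brook: 2 of 3 neighbours < 3, holds.
  Fallow: 3 of 8 neighbours < 6, holds.
  Kelston: 1 of 3 neighbours < 3, holds.
  Lorne: 2 of 5 neighbours < 5, holds.
  Newell: 1 of 3 neighbours ≥ 1, panics.
Round 3 — no new panics; cascade stops.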